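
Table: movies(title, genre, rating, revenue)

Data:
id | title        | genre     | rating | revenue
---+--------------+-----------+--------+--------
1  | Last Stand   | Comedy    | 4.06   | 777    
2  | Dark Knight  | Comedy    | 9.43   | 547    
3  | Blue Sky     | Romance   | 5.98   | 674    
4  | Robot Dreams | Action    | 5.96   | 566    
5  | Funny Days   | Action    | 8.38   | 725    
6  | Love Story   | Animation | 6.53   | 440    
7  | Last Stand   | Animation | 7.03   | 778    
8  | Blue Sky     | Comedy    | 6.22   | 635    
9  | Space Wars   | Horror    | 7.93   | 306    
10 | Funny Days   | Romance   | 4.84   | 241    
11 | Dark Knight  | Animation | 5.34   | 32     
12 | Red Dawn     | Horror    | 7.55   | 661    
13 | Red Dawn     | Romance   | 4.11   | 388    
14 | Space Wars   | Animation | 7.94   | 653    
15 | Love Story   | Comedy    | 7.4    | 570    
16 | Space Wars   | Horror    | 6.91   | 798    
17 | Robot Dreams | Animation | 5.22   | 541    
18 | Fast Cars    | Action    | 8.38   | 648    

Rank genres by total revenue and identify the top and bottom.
SELECT genre, SUM(revenue)
FROM movies
GROUP BY genre
ORDER BY SUM(revenue)

All groups:
  Romance: 1303
  Horror: 1765
  Action: 1939
  Animation: 2444
  Comedy: 2529

Highest: Comedy (2529)
Lowest: Romance (1303)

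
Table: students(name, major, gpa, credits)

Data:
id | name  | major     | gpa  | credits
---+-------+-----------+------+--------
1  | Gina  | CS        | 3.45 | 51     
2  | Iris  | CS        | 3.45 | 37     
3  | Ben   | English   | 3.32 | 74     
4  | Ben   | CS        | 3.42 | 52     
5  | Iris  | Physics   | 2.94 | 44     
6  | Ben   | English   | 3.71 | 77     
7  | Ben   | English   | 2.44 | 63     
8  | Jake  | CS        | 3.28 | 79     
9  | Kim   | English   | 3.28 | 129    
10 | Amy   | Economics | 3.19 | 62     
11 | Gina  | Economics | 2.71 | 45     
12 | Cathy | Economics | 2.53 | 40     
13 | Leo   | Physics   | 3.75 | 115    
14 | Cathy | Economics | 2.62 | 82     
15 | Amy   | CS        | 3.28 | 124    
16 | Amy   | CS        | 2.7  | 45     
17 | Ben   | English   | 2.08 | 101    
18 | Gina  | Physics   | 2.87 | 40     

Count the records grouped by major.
SELECT major, COUNT(*) as count
FROM students
GROUP BY major

Result:
  CS: 6
  Economics: 4
  English: 5
  Physics: 3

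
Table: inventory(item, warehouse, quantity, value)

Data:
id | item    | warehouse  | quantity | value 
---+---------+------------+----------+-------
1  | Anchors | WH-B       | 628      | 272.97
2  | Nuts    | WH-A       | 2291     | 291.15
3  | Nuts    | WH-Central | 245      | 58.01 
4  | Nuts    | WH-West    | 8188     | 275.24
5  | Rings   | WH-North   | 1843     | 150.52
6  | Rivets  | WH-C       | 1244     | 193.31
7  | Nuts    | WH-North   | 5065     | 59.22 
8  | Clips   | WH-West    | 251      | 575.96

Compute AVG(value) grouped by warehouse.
SELECT warehouse, AVG(value) as result
FROM inventory
GROUP BY warehouse

Result:
  WH-A: 291.15
  WH-B: 272.97
  WH-C: 193.31
  WH-Central: 58.01
  WH-North: 104.87
  WH-West: 425.60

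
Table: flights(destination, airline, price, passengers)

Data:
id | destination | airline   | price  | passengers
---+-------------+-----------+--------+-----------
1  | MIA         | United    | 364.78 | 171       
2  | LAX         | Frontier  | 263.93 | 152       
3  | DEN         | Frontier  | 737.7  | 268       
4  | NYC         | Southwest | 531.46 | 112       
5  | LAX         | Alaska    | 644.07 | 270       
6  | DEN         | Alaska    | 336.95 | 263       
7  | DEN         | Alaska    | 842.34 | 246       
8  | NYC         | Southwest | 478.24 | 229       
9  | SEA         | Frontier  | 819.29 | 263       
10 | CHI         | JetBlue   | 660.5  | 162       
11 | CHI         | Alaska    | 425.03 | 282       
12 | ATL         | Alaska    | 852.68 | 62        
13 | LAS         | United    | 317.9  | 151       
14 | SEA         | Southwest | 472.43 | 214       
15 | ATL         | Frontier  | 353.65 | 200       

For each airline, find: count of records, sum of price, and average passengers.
SELECT airline,
       COUNT(*) as cnt,
       SUM(price) as total_price,
       AVG(passengers) as avg_passengers
FROM flights
GROUP BY airline

Result:
  Alaska: 5 records, 3101.07 total price, 224.60 avg passengers
  Frontier: 4 records, 2174.57 total price, 220.75 avg passengers
  JetBlue: 1 records, 660.50 total price, 162.00 avg passengers
  Southwest: 3 records, 1482.13 total price, 185.00 avg passengers
  United: 2 records, 682.68 total price, 161.00 avg passengers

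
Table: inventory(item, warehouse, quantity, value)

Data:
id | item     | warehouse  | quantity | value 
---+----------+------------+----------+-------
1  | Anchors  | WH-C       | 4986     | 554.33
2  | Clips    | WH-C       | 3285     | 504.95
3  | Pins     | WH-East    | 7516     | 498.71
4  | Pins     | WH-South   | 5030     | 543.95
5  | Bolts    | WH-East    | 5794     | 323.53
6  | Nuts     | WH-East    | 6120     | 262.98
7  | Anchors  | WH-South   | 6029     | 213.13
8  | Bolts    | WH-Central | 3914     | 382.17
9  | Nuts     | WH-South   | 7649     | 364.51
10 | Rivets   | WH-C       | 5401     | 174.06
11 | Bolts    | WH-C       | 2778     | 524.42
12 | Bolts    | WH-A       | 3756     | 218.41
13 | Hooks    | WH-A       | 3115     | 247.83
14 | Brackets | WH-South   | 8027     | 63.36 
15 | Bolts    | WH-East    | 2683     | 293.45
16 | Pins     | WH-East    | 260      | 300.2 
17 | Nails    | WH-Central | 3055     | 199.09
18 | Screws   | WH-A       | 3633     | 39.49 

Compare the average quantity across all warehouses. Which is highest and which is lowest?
SELECT warehouse, AVG(quantity)
FROM inventory
GROUP BY warehouse
ORDER BY AVG(quantity)

All groups:
  WH-Central: 3484.50
  WH-A: 3501.33
  WH-C: 4112.50
  WH-East: 4474.60
  WH-South: 6683.75

Highest: WH-South (6683.75)
Lowest: WH-Central (3484.50)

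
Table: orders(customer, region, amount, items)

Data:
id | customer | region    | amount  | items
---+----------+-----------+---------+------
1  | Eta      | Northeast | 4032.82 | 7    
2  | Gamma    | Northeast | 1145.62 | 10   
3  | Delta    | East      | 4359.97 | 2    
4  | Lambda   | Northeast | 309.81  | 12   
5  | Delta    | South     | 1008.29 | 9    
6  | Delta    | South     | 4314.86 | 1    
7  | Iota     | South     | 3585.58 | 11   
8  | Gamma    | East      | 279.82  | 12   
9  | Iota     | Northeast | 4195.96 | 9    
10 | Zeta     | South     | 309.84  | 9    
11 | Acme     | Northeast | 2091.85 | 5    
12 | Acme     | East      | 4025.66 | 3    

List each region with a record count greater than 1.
SELECT region, COUNT(*) as cnt
FROM orders
GROUP BY region
HAVING COUNT(*) > 1

Result:
  East: 3
  Northeast: 5
  South: 4

Note: HAVING filters groups after aggregation, WHERE filters rows before.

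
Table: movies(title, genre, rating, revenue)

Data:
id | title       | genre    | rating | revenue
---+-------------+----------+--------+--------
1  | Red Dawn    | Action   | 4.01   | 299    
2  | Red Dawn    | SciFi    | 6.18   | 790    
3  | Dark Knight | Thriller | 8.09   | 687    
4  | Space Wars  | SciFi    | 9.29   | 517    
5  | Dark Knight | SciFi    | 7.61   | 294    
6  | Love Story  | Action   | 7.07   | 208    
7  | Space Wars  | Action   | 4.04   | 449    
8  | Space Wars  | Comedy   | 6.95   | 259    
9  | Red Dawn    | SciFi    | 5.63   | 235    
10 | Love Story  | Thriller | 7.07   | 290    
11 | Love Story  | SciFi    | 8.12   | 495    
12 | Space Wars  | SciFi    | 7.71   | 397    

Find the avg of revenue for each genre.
SELECT genre, AVG(revenue) as result
FROM movies
GROUP BY genre

Result:
  Action: 318.67
  Comedy: 259.00
  SciFi: 454.67
  Thriller: 488.50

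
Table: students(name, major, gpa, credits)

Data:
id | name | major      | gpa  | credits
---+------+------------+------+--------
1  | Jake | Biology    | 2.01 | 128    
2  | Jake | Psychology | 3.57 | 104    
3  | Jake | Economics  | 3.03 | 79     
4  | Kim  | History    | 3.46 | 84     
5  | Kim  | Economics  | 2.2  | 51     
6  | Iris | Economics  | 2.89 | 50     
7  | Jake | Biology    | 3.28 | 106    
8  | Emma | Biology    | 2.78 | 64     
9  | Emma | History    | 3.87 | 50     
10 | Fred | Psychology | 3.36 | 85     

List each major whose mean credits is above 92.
SELECT major, AVG(credits)
FROM students
GROUP BY major
HAVING AVG(credits) > 92

Result:
  Biology: avg=99.33
  Psychology: avg=94.50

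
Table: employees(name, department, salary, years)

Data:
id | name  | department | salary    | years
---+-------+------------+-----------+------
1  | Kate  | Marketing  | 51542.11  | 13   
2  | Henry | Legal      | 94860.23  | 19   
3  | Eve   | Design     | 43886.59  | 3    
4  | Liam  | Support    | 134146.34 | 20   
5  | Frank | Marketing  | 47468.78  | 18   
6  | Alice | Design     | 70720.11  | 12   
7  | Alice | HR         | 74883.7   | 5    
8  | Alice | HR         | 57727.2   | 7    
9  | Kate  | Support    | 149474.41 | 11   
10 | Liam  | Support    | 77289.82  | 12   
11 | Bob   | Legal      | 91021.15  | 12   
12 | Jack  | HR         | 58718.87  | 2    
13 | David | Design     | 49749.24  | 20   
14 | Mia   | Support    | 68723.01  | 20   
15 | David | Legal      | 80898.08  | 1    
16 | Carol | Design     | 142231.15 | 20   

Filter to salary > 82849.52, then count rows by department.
SELECT department, COUNT(*)
FROM employees
WHERE salary > 82849.52
GROUP BY department

Note: WHERE filters rows before grouping.

Result:
  Design: 1
  Legal: 2
  Support: 2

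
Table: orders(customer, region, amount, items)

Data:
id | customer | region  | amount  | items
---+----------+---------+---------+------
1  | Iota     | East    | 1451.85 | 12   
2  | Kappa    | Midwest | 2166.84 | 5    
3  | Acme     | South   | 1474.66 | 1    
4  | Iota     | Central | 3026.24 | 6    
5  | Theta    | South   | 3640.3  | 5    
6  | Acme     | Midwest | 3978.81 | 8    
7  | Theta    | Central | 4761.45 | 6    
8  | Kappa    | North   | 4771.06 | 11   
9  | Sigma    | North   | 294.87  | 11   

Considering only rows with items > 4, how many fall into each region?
SELECT region, COUNT(*)
FROM orders
WHERE items > 4
GROUP BY region

Note: WHERE filters rows before grouping.

Result:
  Central: 2
  East: 1
  Midwest: 2
  North: 2
  South: 1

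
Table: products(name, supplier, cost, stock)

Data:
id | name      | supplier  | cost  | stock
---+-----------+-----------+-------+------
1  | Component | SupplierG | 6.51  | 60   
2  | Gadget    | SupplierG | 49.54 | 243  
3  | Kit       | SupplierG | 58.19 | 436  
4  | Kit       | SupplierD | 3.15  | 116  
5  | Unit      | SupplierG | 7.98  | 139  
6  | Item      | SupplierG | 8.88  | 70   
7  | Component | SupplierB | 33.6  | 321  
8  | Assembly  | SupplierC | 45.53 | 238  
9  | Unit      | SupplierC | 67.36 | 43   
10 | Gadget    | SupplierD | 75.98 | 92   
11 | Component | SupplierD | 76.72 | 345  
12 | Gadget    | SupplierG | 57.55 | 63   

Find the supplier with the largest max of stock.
SELECT supplier, MAX(stock) as val
FROM products
GROUP BY supplier
ORDER BY val DESC
LIMIT 1

Result: SupplierG with max(stock) = 436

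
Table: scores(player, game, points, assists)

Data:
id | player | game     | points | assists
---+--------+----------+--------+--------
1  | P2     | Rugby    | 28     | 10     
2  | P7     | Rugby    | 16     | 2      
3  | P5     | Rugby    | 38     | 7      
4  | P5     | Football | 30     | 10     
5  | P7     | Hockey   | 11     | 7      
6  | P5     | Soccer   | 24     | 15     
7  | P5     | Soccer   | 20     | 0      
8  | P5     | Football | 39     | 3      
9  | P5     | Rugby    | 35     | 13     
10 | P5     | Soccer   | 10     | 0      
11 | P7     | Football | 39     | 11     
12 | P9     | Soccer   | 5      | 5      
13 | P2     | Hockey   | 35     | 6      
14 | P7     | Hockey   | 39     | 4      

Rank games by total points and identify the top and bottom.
SELECT game, SUM(points)
FROM scores
GROUP BY game
ORDER BY SUM(points)

All groups:
  Soccer: 59
  Hockey: 85
  Football: 108
  Rugby: 117

Highest: Rugby (117)
Lowest: Soccer (59)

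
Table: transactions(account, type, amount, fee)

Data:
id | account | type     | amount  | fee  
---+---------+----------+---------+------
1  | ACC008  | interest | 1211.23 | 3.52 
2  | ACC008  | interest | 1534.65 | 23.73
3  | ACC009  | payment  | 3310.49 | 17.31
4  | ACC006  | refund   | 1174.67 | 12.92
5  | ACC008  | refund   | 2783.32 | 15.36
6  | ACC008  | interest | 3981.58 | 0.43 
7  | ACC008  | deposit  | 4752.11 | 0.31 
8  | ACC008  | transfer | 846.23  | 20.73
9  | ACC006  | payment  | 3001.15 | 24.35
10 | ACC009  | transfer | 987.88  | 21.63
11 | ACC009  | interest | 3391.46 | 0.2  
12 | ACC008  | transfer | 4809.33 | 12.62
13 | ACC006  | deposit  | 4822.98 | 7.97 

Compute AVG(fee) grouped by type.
SELECT type, AVG(fee) as result
FROM transactions
GROUP BY type

Result:
  deposit: 4.14
  interest: 6.97
  payment: 20.83
  refund: 14.14
  transfer: 18.33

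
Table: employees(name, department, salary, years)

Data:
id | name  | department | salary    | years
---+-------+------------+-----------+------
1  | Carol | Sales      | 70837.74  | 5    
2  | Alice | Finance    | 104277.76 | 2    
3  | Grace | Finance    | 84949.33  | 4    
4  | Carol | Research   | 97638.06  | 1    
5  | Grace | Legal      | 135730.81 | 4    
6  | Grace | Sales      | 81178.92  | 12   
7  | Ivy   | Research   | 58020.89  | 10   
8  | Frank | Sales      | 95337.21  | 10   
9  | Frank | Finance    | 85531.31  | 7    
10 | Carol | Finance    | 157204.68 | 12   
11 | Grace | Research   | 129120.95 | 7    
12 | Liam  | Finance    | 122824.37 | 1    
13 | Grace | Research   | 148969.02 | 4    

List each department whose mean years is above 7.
SELECT department, AVG(years)
FROM employees
GROUP BY department
HAVING AVG(years) > 7

Result:
  Sales: avg=9.00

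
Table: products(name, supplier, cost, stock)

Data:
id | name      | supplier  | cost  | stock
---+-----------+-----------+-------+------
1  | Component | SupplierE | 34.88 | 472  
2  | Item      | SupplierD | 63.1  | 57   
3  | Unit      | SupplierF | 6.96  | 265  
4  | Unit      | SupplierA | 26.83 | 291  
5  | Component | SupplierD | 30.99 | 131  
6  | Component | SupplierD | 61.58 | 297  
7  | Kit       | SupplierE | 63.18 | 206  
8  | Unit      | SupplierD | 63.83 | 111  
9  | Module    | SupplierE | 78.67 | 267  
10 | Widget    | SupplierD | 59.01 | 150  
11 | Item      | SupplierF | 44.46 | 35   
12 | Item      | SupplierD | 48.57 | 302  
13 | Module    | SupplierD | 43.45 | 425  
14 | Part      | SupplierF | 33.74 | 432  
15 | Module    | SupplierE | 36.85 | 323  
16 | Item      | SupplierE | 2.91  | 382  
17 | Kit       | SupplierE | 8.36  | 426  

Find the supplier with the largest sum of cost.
SELECT supplier, SUM(cost) as val
FROM products
GROUP BY supplier
ORDER BY val DESC
LIMIT 1

Result: SupplierD with sum(cost) = 370.53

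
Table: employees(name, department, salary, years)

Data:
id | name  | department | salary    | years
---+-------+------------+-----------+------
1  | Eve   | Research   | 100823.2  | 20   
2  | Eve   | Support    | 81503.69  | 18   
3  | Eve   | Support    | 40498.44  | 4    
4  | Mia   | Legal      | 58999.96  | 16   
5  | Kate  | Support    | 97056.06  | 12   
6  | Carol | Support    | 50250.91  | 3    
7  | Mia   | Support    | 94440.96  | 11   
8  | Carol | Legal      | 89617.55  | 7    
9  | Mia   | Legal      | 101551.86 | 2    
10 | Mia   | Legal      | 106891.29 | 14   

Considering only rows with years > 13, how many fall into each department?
SELECT department, COUNT(*)
FROM employees
WHERE years > 13
GROUP BY department

Note: WHERE filters rows before grouping.

Result:
  Legal: 2
  Research: 1
  Support: 1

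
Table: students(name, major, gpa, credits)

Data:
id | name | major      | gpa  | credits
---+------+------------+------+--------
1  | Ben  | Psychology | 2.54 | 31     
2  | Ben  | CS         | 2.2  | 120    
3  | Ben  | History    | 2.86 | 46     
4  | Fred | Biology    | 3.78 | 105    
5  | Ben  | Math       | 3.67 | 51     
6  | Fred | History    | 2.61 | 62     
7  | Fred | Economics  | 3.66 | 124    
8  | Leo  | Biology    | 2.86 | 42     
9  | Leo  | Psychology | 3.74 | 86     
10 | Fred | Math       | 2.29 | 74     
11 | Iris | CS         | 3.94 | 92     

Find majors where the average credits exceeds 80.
SELECT major, AVG(credits)
FROM students
GROUP BY major
HAVING AVG(credits) > 80

Result:
  CS: avg=106.00
  Economics: avg=124.00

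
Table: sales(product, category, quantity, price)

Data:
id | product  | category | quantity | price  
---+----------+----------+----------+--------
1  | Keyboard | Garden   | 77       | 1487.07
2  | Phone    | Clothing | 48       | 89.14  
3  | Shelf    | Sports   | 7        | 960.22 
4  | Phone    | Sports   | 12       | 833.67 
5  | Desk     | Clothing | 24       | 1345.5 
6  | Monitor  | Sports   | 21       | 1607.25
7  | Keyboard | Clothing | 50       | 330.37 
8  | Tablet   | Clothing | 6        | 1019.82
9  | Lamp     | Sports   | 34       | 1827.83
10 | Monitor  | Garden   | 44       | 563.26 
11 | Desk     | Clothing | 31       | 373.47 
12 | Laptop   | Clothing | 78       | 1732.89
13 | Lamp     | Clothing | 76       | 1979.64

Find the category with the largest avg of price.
SELECT category, AVG(price) as val
FROM sales
GROUP BY category
ORDER BY val DESC
LIMIT 1

Result: Sports with avg(price) = 1307.24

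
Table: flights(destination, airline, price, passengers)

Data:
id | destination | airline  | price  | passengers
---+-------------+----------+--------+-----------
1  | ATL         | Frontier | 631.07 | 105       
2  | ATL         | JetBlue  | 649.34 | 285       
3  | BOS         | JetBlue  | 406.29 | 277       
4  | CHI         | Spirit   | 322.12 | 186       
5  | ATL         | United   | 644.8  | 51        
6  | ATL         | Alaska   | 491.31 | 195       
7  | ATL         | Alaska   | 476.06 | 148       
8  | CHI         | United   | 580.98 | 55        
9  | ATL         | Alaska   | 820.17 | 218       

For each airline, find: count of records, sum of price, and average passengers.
SELECT airline,
       COUNT(*) as cnt,
       SUM(price) as total_price,
       AVG(passengers) as avg_passengers
FROM flights
GROUP BY airline

Result:
  Alaska: 3 records, 1787.54 total price, 187.00 avg passengers
  Frontier: 1 records, 631.07 total price, 105.00 avg passengers
  JetBlue: 2 records, 1055.63 total price, 281.00 avg passengers
  Spirit: 1 records, 322.12 total price, 186.00 avg passengers
  United: 2 records, 1225.78 total price, 53.00 avg passengers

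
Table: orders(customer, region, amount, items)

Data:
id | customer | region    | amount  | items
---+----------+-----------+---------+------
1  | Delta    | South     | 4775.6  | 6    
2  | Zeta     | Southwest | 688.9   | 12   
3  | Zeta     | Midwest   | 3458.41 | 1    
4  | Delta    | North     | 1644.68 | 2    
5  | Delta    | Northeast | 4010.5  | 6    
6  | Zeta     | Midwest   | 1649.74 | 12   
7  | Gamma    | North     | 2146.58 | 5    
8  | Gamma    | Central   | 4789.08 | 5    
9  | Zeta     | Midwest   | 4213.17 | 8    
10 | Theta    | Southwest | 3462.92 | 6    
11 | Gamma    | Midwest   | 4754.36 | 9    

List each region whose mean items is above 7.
SELECT region, AVG(items)
FROM orders
GROUP BY region
HAVING AVG(items) > 7

Result:
  Midwest: avg=7.50
  Southwest: avg=9.00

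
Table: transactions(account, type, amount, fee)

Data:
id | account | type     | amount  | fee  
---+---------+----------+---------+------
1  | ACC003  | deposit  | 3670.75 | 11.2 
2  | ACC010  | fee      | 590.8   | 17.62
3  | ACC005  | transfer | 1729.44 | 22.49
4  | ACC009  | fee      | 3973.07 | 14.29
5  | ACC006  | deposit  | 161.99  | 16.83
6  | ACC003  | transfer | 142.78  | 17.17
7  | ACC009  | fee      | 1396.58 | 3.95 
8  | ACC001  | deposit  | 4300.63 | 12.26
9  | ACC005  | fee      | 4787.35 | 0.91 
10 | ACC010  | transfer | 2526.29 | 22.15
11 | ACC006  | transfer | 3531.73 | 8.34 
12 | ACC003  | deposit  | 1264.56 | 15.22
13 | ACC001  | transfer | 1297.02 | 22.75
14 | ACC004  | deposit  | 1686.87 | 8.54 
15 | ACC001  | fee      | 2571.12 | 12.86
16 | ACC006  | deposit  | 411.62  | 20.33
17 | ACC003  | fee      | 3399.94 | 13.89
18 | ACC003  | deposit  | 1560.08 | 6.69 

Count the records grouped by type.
SELECT type, COUNT(*) as count
FROM transactions
GROUP BY type

Result:
  deposit: 7
  fee: 6
  transfer: 5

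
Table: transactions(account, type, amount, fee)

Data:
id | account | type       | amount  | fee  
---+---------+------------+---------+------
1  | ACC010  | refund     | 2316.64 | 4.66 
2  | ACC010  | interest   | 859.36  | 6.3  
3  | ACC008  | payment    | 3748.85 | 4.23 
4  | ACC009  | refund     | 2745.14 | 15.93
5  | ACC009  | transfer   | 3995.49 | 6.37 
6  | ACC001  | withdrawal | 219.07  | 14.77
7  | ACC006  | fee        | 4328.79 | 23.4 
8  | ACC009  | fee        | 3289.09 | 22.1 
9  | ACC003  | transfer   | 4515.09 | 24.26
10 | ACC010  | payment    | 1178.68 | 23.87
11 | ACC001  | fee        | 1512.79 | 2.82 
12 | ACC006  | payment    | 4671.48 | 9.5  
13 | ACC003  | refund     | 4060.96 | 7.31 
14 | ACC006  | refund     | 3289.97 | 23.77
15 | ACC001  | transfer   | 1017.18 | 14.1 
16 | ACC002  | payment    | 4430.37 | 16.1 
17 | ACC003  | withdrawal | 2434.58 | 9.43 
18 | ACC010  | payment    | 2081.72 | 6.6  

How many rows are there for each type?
SELECT type, COUNT(*) as count
FROM transactions
GROUP BY type

Result:
  fee: 3
  interest: 1
  payment: 5
  refund: 4
  transfer: 3
  withdrawal: 2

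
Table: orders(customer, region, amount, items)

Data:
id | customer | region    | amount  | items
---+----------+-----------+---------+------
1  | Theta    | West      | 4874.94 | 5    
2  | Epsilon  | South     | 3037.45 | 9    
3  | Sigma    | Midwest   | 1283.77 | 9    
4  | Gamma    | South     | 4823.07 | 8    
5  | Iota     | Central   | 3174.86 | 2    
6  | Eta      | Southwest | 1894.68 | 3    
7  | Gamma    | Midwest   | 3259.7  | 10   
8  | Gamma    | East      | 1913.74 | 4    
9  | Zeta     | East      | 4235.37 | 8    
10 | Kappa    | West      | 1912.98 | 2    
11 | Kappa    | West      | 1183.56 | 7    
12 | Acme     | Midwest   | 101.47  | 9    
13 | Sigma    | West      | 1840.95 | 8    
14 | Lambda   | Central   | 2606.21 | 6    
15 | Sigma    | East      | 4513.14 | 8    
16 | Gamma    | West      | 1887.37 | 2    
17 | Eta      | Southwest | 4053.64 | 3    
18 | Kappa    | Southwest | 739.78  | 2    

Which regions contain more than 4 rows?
SELECT region, COUNT(*) as cnt
FROM orders
GROUP BY region
HAVING COUNT(*) > 4

Result:
  West: 5

Note: HAVING filters groups after aggregation, WHERE filters rows before.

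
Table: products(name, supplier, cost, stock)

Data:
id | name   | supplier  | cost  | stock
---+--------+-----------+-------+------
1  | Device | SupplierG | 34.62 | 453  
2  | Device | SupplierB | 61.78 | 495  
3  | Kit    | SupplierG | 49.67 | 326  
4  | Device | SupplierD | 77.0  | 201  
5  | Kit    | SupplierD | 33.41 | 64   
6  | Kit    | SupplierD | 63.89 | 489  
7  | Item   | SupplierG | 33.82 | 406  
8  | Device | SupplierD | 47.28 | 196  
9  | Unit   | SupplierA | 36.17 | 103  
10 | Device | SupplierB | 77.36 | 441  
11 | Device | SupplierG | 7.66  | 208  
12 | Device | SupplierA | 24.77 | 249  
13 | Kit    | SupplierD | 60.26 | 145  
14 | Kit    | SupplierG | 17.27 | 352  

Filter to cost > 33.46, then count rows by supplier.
SELECT supplier, COUNT(*)
FROM products
WHERE cost > 33.46
GROUP BY supplier

Note: WHERE filters rows before grouping.

Result:
  SupplierA: 1
  SupplierB: 2
  SupplierD: 4
  SupplierG: 3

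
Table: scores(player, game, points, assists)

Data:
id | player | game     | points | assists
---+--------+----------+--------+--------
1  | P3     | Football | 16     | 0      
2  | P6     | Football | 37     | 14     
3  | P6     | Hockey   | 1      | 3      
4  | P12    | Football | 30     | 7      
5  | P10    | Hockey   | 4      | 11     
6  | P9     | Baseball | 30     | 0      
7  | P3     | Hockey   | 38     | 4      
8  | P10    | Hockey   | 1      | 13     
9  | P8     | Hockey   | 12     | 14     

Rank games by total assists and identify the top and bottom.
SELECT game, SUM(assists)
FROM scores
GROUP BY game
ORDER BY SUM(assists)

All groups:
  Baseball: 0
  Football: 21
  Hockey: 45

Highest: Hockey (45)
Lowest: Baseball (0)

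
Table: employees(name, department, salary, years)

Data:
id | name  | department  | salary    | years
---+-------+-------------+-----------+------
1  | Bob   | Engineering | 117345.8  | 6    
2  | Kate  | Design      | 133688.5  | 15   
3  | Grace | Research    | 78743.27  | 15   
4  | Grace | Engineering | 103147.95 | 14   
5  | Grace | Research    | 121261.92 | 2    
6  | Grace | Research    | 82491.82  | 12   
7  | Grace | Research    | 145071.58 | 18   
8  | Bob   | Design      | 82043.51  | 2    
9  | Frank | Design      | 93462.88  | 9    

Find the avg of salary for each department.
SELECT department, AVG(salary) as result
FROM employees
GROUP BY department

Result:
  Design: 103064.96
  Engineering: 110246.88
  Research: 106892.15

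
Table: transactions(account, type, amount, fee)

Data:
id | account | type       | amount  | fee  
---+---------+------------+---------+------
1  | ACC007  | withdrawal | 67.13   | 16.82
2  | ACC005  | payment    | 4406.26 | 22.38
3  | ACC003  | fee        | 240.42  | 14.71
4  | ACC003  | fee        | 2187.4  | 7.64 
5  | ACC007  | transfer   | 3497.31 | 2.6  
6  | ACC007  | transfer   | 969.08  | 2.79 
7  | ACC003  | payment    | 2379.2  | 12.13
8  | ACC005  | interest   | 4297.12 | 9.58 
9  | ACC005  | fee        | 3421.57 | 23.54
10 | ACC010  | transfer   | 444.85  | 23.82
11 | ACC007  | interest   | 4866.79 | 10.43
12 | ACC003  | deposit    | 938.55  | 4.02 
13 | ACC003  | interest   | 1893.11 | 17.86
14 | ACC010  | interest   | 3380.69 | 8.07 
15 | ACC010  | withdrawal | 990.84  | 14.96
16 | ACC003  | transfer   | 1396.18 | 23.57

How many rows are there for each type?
SELECT type, COUNT(*) as count
FROM transactions
GROUP BY type

Result:
  deposit: 1
  fee: 3
  interest: 4
  payment: 2
  transfer: 4
  withdrawal: 2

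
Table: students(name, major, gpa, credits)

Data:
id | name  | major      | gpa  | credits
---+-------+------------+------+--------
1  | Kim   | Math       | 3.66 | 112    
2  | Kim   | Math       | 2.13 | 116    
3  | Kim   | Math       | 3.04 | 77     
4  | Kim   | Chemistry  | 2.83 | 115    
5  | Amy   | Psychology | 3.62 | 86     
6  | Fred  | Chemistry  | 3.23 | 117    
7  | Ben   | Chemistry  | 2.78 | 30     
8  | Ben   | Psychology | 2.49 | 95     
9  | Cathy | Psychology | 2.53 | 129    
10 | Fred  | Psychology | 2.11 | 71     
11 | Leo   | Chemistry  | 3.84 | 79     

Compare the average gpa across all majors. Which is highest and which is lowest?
SELECT major, AVG(gpa)
FROM students
GROUP BY major
ORDER BY AVG(gpa)

All groups:
  Psychology: 2.69
  Math: 2.94
  Chemistry: 3.17

Highest: Chemistry (3.17)
Lowest: Psychology (2.69)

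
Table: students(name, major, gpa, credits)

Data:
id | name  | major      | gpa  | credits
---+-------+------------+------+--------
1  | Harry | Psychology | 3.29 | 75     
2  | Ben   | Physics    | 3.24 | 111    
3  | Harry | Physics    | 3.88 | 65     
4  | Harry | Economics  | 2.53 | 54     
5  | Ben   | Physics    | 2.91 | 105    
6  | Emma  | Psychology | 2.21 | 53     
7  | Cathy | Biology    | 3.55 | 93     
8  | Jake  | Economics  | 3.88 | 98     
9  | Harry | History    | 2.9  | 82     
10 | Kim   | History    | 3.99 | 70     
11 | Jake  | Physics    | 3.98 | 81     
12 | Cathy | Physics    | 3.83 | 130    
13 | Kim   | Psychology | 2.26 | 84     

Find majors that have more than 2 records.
SELECT major, COUNT(*) as cnt
FROM students
GROUP BY major
HAVING COUNT(*) > 2

Result:
  Physics: 5
  Psychology: 3

Note: HAVING filters groups after aggregation, WHERE filters rows before.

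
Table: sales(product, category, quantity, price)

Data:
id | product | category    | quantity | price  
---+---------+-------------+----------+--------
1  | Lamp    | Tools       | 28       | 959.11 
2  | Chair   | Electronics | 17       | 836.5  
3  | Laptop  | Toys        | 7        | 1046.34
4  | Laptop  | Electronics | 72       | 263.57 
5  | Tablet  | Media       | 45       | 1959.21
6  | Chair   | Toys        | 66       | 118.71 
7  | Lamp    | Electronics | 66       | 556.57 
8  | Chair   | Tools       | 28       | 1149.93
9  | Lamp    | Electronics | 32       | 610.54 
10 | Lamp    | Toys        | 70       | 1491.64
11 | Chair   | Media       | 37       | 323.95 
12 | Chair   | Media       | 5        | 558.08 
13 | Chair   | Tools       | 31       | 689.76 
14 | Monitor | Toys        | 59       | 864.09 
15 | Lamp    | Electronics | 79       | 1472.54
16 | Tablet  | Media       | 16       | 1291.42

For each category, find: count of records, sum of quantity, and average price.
SELECT category,
       COUNT(*) as cnt,
       SUM(quantity) as total_quantity,
       AVG(price) as avg_price
FROM sales
GROUP BY category

Result:
  Electronics: 5 records, 266 total quantity, 747.94 avg price
  Media: 4 records, 103 total quantity, 1033.17 avg price
  Tools: 3 records, 87 total quantity, 932.93 avg price
  Toys: 4 records, 202 total quantity, 880.20 avg price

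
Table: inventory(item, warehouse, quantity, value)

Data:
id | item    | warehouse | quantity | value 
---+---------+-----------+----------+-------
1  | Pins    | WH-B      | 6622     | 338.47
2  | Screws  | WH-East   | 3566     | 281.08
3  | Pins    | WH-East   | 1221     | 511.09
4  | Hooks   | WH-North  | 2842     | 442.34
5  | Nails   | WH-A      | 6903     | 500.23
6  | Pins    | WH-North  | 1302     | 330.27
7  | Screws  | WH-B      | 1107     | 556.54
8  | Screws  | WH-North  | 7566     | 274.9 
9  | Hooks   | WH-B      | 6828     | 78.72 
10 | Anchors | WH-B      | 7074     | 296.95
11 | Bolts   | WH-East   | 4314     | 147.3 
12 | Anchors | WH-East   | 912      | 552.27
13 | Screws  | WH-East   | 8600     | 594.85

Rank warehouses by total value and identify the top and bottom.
SELECT warehouse, SUM(value)
FROM inventory
GROUP BY warehouse
ORDER BY SUM(value)

All groups:
  WH-A: 500.23
  WH-North: 1047.51
  WH-B: 1270.68
  WH-East: 2086.59

Highest: WH-East (2086.59)
Lowest: WH-A (500.23)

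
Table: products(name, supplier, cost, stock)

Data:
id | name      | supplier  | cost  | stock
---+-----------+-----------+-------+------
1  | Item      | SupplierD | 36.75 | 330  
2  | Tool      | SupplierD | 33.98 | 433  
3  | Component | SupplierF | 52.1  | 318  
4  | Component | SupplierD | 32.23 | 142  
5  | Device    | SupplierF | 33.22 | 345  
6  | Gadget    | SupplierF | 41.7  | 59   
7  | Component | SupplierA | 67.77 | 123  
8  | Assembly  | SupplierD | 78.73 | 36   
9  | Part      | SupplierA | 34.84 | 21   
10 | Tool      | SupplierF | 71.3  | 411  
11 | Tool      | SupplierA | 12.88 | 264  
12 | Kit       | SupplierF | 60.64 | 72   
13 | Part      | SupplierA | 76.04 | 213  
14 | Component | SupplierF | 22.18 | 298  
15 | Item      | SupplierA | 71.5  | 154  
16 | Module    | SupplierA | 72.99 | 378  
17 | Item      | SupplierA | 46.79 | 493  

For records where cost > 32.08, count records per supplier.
SELECT supplier, COUNT(*)
FROM products
WHERE cost > 32.08
GROUP BY supplier

Note: WHERE filters rows before grouping.

Result:
  SupplierA: 6
  SupplierD: 4
  SupplierF: 5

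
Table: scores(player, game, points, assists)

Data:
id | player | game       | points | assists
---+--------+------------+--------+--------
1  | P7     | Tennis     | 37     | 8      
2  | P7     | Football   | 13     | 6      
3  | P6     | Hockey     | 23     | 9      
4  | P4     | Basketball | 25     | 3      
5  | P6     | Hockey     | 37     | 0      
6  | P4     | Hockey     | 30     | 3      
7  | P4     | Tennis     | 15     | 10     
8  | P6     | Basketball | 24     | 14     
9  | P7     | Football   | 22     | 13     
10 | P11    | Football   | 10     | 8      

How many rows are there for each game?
SELECT game, COUNT(*) as count
FROM scores
GROUP BY game

Result:
  Basketball: 2
  Football: 3
  Hockey: 3
  Tennis: 2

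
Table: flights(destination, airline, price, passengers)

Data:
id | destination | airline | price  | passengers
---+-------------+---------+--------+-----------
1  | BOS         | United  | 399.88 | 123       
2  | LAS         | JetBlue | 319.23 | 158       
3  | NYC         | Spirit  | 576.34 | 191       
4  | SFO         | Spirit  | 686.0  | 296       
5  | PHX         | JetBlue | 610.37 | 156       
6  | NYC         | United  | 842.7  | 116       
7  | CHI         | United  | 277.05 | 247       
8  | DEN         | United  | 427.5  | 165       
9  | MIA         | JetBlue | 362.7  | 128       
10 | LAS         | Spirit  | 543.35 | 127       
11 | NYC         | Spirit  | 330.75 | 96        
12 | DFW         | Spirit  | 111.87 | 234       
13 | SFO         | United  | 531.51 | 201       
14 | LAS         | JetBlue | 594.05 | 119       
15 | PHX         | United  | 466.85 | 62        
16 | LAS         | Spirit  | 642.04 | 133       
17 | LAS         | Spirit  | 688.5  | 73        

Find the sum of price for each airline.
SELECT airline, SUM(price) as result
FROM flights
GROUP BY airline

Result:
  JetBlue: 1886.35
  Spirit: 3578.85
  United: 2945.49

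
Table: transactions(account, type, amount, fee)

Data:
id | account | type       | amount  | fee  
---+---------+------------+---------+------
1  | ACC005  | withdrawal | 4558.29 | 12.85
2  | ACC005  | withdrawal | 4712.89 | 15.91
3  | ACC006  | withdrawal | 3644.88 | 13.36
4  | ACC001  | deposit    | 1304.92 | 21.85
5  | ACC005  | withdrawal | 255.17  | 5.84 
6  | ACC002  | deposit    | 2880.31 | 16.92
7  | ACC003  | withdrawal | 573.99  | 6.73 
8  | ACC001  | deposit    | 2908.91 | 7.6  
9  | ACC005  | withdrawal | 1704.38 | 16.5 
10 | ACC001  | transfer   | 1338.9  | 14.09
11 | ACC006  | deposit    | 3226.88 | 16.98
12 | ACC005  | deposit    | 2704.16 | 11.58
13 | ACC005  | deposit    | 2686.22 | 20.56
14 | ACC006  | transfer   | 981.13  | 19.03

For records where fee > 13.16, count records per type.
SELECT type, COUNT(*)
FROM transactions
WHERE fee > 13.16
GROUP BY type

Note: WHERE filters rows before grouping.

Result:
  deposit: 4
  transfer: 2
  withdrawal: 3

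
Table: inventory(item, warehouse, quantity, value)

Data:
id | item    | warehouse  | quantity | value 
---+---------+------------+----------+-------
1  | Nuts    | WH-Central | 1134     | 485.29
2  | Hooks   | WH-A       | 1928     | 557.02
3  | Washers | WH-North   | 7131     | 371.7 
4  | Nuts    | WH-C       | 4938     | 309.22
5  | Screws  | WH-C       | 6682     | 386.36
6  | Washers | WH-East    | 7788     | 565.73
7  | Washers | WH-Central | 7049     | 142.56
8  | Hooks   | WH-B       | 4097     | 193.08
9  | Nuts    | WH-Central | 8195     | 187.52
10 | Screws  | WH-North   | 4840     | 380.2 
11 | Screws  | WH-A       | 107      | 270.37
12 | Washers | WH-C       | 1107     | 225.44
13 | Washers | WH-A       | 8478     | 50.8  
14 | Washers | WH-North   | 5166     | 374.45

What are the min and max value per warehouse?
SELECT warehouse, MIN(value), MAX(value)
FROM inventory
GROUP BY warehouse

Result:
  WH-A: min=50.80, max=557.02
  WH-B: min=193.08, max=193.08
  WH-C: min=225.44, max=386.36
  WH-Central: min=142.56, max=485.29
  WH-East: min=565.73, max=565.73
  WH-North: min=371.70, max=380.20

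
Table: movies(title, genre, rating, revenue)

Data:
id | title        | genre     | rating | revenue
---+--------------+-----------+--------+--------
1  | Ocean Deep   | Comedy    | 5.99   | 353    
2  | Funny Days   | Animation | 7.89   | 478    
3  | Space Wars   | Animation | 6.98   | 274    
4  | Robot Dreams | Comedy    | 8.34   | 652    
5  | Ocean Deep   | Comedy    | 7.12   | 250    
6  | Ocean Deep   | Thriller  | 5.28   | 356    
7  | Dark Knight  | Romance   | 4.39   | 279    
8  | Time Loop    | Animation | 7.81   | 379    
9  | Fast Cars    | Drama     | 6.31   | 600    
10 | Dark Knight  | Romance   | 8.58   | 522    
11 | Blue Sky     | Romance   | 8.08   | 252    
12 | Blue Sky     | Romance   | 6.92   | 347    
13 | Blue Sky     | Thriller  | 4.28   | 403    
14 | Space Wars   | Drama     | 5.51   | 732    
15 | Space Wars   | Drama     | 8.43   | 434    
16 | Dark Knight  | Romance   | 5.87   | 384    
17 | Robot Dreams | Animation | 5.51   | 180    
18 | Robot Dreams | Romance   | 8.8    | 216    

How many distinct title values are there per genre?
SELECT genre, COUNT(DISTINCT title)
FROM movies
GROUP BY genre

Result:
  Animation: 4 distinct
  Comedy: 2 distinct
  Drama: 2 distinct
  Romance: 3 distinct
  Thriller: 2 distinct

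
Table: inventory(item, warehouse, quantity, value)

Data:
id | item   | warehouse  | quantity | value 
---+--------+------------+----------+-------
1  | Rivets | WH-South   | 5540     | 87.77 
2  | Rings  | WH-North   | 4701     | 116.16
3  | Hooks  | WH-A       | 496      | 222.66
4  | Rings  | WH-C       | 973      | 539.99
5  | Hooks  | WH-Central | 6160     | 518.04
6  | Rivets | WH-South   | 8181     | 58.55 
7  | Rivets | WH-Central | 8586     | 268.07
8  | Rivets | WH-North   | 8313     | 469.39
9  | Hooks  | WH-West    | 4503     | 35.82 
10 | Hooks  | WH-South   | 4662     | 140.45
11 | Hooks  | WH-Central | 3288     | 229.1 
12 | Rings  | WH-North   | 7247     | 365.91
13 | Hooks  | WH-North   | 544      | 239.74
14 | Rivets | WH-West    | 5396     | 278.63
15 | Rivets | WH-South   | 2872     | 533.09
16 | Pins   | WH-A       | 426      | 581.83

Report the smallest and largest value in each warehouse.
SELECT warehouse, MIN(value), MAX(value)
FROM inventory
GROUP BY warehouse

Result:
  WH-A: min=222.66, max=581.83
  WH-C: min=539.99, max=539.99
  WH-Central: min=229.10, max=518.04
  WH-North: min=116.16, max=469.39
  WH-South: min=58.55, max=533.09
  WH-West: min=35.82, max=278.63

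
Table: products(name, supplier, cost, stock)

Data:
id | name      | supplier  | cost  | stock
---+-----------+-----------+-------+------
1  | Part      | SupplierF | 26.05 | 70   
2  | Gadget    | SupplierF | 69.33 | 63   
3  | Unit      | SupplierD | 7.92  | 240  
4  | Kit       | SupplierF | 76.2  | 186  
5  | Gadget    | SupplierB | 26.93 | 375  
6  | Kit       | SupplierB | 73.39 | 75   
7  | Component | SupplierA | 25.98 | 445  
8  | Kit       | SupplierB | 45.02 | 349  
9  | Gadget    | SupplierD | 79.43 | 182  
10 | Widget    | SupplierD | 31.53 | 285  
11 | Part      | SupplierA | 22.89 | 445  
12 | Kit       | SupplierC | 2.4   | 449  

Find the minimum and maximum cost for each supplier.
SELECT supplier, MIN(cost), MAX(cost)
FROM products
GROUP BY supplier

Result:
  SupplierA: min=22.89, max=25.98
  SupplierB: min=26.93, max=73.39
  SupplierC: min=2.40, max=2.40
  SupplierD: min=7.92, max=79.43
  SupplierF: min=26.05, max=76.20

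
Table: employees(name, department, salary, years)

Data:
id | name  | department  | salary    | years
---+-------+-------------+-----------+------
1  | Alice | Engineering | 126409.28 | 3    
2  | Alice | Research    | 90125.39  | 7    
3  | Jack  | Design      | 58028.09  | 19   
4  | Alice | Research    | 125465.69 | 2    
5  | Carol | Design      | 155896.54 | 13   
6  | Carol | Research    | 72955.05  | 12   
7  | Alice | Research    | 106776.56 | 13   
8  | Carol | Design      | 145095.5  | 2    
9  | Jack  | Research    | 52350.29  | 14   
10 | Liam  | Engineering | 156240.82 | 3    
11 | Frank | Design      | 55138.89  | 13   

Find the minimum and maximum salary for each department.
SELECT department, MIN(salary), MAX(salary)
FROM employees
GROUP BY department

Result:
  Design: min=55138.89, max=155896.54
  Engineering: min=126409.28, max=156240.82
  Research: min=52350.29, max=125465.69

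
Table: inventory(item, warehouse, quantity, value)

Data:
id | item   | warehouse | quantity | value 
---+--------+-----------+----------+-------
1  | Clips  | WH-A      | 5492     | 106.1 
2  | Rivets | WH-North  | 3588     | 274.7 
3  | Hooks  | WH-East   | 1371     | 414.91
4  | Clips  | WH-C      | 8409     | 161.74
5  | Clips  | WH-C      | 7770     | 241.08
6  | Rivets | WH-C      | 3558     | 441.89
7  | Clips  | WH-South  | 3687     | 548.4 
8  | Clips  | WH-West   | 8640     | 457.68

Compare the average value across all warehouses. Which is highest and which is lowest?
SELECT warehouse, AVG(value)
FROM inventory
GROUP BY warehouse
ORDER BY AVG(value)

All groups:
  WH-A: 106.10
  WH-North: 274.70
  WH-C: 281.57
  WH-East: 414.91
  WH-West: 457.68
  WH-South: 548.40

Highest: WH-South (548.40)
Lowest: WH-A (106.10)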